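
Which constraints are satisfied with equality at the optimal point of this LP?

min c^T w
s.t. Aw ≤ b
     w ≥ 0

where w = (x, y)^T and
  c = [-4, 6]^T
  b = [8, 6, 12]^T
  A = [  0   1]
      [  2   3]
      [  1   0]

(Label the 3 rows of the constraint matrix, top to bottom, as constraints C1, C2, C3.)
Optimal: x = 3, y = 0
Binding: C2, y ≥ 0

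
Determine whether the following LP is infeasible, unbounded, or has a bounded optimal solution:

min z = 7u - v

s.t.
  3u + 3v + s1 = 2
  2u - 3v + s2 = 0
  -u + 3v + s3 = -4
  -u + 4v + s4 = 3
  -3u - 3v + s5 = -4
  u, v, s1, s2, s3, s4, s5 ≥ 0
The row 3u + 3v + s1 = 2 with s1 ≥ 0 requires 3u + 3v ≤ 2, while the row -3u - 3v + s5 = -4 with s5 ≥ 0 is equivalent to 3u + 3v ≥ 4. Together they would need 4 ≤ 3u + 3v ≤ 2, which is impossible since 4 > 2. No point satisfies all constraints.

Infeasible: no point satisfies all constraints simultaneously.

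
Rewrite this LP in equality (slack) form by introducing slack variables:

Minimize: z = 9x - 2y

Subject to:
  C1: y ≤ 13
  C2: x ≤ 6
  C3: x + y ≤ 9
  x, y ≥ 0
min z = 9x - 2y

s.t.
  y + s1 = 13
  x + s2 = 6
  x + y + s3 = 9
  x, y, s1, s2, s3 ≥ 0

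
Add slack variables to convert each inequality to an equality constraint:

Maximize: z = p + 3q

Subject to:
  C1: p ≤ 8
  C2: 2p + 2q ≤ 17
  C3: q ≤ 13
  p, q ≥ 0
max z = p + 3q

s.t.
  p + s1 = 8
  2p + 2q + s2 = 17
  q + s3 = 13
  p, q, s1, s2, s3 ≥ 0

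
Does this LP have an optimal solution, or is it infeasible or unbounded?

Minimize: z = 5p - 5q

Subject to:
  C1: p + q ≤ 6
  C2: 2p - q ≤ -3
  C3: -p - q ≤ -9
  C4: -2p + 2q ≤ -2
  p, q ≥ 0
C1 requires p + q ≤ 6, while C3 (-p - q ≤ -9) is equivalent to p + q ≥ 9. Together they would need 9 ≤ p + q ≤ 6, which is impossible since 9 > 6. No point satisfies all constraints.

Infeasible: no point satisfies all constraints simultaneously.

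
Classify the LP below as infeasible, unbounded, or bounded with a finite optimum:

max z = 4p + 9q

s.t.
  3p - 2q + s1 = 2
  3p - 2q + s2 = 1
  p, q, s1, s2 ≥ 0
Feasible point: (0, 0) satisfies every constraint, so the LP is feasible.
Direction d = (0, 1): for each constraint row a, a·d ≤ 0 —
  (3)(0) + (-2)(1) = -2 ≤ 0
  (3)(0) + (-2)(1) = -2 ≤ 0
and d ≥ 0, so (0, 0) + t·d stays feasible for every t ≥ 0. Along this ray z = 4p + 9q changes by 9 per unit t, so z → +∞.

Unbounded — the objective can increase without bound over the feasible region.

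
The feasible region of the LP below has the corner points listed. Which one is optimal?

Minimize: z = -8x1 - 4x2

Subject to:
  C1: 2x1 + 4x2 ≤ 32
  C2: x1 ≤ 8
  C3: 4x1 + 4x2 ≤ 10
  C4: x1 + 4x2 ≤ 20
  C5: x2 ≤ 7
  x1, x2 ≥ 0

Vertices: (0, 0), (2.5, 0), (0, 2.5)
(2.5, 0) with z = -20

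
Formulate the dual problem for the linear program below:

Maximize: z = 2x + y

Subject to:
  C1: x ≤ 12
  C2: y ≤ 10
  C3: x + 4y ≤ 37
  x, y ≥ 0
Minimize: z = 12y1 + 10y2 + 37y3

Subject to:
  C1: -y1 - y3 ≤ -2
  C2: -y2 - 4y3 ≤ -1
  y1, y2, y3 ≥ 0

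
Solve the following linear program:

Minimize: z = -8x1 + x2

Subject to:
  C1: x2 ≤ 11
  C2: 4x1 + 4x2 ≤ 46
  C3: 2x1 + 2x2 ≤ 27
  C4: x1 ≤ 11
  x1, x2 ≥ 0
Each vertex is the intersection of two constraint boundaries that also satisfies all remaining constraints:
  x1 = 0 and x2 = 0 → (0, 0)
  x1 = 11 and x2 = 0 → (11, 0)
  4x1 + 4x2 = 46 and x1 = 11 → (11, 0.5)
  x2 = 11 and 4x1 + 4x2 = 46 → (0.5, 11)
  x2 = 11 and x1 = 0 → (0, 11)

Evaluating z = -8x1 + x2 at each vertex:
  (0, 0): z = 0
  (11, 0): z = -88
  (11, 0.5): z = -87.5
  (0.5, 11): z = 7
  (0, 11): z = 11

The minimum is at (11, 0) with z = -88.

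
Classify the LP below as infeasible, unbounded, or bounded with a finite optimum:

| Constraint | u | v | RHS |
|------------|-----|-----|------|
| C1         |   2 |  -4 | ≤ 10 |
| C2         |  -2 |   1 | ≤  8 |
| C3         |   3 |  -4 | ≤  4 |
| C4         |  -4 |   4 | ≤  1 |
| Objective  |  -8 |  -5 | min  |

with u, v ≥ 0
Feasible point: (0, 0) satisfies every constraint, so the LP is feasible.
Direction d = (1, 1): for each constraint row a, a·d ≤ 0 —
  (2)(1) + (-4)(1) = -2 ≤ 0
  (-2)(1) + (1)(1) = -1 ≤ 0
  (3)(1) + (-4)(1) = -1 ≤ 0
  (-4)(1) + (4)(1) = 0 ≤ 0
and d ≥ 0, so (0, 0) + t·d stays feasible for every t ≥ 0. Along this ray z = -8u - 5v changes by -13 per unit t, so z → −∞.

Unbounded — the objective can decrease without bound over the feasible region.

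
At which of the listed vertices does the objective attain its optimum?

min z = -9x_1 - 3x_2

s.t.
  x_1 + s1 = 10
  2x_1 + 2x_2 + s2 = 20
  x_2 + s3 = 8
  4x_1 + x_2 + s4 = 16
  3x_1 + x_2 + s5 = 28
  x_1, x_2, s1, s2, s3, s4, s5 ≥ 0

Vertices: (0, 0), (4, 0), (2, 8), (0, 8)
(2, 8) with z = -42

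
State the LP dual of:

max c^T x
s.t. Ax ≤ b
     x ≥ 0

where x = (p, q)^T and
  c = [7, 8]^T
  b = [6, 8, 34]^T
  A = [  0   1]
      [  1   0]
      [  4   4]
Minimize: z = 6y1 + 8y2 + 34y3

Subject to:
  C1: -y2 - 4y3 ≤ -7
  C2: -y1 - 4y3 ≤ -8
  y1, y2, y3 ≥ 0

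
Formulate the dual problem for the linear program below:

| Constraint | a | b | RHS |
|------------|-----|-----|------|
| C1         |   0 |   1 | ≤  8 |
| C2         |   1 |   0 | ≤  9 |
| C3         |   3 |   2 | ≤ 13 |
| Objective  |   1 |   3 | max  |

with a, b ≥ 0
Minimize: z = 8y1 + 9y2 + 13y3

Subject to:
  C1: -y2 - 3y3 ≤ -1
  C2: -y1 - 2y3 ≤ -3
  y1, y2, y3 ≥ 0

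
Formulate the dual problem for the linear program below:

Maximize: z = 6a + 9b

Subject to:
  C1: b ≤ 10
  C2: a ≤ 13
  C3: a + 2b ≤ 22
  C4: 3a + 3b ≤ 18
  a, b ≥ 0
Minimize: z = 10y1 + 13y2 + 22y3 + 18y4

Subject to:
  C1: -y2 - y3 - 3y4 ≤ -6
  C2: -y1 - 2y3 - 3y4 ≤ -9
  y1, y2, y3, y4 ≥ 0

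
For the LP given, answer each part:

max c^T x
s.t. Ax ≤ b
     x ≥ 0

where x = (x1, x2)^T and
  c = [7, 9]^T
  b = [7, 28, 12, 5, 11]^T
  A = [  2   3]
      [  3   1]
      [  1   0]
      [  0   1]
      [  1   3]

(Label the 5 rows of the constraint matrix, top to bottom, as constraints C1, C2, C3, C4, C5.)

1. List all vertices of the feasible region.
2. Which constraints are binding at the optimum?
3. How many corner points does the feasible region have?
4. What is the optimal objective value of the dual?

1. (0, 0), (3.5, 0), (0, 2.333)
2. C1, x2 ≥ 0
3. 3
4. 24.5 (by strong duality, equal to the primal optimum)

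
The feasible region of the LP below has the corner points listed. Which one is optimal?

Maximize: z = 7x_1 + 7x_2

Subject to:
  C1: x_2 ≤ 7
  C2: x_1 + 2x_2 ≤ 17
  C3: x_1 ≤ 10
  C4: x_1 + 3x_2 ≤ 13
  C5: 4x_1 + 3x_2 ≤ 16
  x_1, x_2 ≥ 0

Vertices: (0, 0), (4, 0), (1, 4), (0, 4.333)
(1, 4) with z = 35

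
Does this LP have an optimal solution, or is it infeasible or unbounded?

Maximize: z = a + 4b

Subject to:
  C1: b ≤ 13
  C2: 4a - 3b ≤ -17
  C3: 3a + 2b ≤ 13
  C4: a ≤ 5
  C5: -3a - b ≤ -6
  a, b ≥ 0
The point (0, 6.5) satisfies every constraint, so the LP is feasible; the constraints give a ≤ 5 and b ≤ 13, which with a, b ≥ 0 keep the feasible region inside a bounded box. A feasible, bounded LP attains a finite optimum at a vertex.

Evaluating z = a + 4b at each vertex:
  (0, 6): z = 24
  (0.07692, 5.769): z = 23.15
  (0.2941, 6.059): z = 24.53
  (0, 6.5): z = 26

Feasible with finite optimum z* = 26 at (0, 6.5).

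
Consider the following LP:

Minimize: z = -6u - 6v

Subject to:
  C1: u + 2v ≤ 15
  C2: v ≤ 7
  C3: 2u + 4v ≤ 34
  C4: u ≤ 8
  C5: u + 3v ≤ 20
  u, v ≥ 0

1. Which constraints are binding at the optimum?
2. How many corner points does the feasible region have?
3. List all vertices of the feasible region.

1. C1, C4
2. 5
3. (0, 0), (8, 0), (8, 3.5), (5, 5), (0, 6.667)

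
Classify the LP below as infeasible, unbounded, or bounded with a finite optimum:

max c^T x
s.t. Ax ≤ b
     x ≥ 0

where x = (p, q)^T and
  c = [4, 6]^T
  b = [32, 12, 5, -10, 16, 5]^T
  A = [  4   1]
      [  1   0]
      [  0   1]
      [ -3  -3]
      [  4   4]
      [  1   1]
The point (0, 4) satisfies every constraint, so the LP is feasible; the constraints give p ≤ 12 and q ≤ 5, which with p, q ≥ 0 keep the feasible region inside a bounded box. A feasible, bounded LP attains a finite optimum at a vertex.

Evaluating z = 4p + 6q at each vertex:
  (3.333, 0): z = 13.33
  (4, 0): z = 16
  (0, 4): z = 24
  (0, 3.333): z = 20

The LP has an optimal solution: (0, 4) with z = 24.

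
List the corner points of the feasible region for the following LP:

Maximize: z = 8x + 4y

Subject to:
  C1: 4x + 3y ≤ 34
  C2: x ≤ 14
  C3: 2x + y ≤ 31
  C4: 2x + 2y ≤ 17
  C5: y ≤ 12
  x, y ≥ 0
Each vertex is the intersection of two constraint boundaries that also satisfies all remaining constraints:
  x = 0 and y = 0 → (0, 0)
  4x + 3y = 34 and 2x + 2y = 17 → (8.5, 0)
  2x + 2y = 17 and x = 0 → (0, 8.5)

Vertices: (0, 0), (8.5, 0), (0, 8.5)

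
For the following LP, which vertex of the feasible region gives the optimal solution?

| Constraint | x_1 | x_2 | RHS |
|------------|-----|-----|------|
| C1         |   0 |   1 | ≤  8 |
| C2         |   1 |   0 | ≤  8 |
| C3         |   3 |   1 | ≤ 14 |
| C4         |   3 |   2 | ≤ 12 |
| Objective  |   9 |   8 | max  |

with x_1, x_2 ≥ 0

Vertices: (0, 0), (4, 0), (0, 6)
Evaluating z = 9x_1 + 8x_2 at each vertex:
  (0, 0): z = 0
  (4, 0): z = 36
  (0, 6): z = 48

The largest value is z = 48, attained at (0, 6).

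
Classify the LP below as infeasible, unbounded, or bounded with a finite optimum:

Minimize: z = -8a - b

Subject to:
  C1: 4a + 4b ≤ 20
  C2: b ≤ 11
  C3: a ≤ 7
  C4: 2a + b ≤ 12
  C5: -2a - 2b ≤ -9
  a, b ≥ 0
The point (5, 0) satisfies every constraint, so the LP is feasible; the constraints give a ≤ 7 and b ≤ 11, which with a, b ≥ 0 keep the feasible region inside a bounded box. A feasible, bounded LP attains a finite optimum at a vertex.

Bounded optimum: z* = -40 at (5, 0).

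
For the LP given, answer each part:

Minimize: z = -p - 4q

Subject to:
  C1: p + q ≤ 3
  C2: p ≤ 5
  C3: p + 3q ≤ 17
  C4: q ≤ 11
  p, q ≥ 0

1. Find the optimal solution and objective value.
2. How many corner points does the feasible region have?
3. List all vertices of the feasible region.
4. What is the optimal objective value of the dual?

1. p = 0, q = 3, z = -12
2. 3
3. (0, 0), (3, 0), (0, 3)
4. -12 (by strong duality, equal to the primal optimum)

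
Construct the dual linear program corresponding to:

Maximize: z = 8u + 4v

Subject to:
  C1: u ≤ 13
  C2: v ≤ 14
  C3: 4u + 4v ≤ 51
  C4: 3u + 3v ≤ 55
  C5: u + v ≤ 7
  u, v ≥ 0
Minimize: z = 13y1 + 14y2 + 51y3 + 55y4 + 7y5

Subject to:
  C1: -y1 - 4y3 - 3y4 - y5 ≤ -8
  C2: -y2 - 4y3 - 3y4 - y5 ≤ -4
  y1, y2, y3, y4, y5 ≥ 0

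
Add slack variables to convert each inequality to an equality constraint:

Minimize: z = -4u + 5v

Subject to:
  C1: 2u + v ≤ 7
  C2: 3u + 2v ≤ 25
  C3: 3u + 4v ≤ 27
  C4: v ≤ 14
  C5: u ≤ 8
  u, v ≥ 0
min z = -4u + 5v

s.t.
  2u + v + s1 = 7
  3u + 2v + s2 = 25
  3u + 4v + s3 = 27
  v + s4 = 14
  u + s5 = 8
  u, v, s1, s2, s3, s4, s5 ≥ 0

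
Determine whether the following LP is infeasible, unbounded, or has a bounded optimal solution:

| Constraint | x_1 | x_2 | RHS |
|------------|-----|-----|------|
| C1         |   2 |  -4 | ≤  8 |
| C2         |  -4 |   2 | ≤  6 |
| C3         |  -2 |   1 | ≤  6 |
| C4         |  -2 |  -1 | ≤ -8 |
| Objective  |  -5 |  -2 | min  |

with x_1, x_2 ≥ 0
Feasible point: (4, 0) satisfies every constraint, so the LP is feasible.
Direction d = (1, 1): for each constraint row a, a·d ≤ 0 —
  (2)(1) + (-4)(1) = -2 ≤ 0
  (-4)(1) + (2)(1) = -2 ≤ 0
  (-2)(1) + (1)(1) = -1 ≤ 0
  (-2)(1) + (-1)(1) = -3 ≤ 0
and d ≥ 0, so (4, 0) + t·d stays feasible for every t ≥ 0. Along this ray z = -5x_1 - 2x_2 changes by -7 per unit t, so z → −∞.

Unbounded: there is a feasible ray along which z → −∞.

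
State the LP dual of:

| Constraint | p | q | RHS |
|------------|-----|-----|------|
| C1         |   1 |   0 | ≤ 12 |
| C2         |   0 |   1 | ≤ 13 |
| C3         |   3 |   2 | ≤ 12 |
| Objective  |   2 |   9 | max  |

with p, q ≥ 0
Minimize: z = 12y1 + 13y2 + 12y3

Subject to:
  C1: -y1 - 3y3 ≤ -2
  C2: -y2 - 2y3 ≤ -9
  y1, y2, y3 ≥ 0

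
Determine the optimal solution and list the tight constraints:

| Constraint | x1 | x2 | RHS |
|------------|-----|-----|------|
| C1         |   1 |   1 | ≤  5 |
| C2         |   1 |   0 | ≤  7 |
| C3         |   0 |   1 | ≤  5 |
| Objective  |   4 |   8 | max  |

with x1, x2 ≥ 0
Optimal: x1 = 0, x2 = 5
Binding: C1, C3, x1 ≥ 0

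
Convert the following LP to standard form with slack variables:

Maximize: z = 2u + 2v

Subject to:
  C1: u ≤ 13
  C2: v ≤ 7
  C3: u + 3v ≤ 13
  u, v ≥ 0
max z = 2u + 2v

s.t.
  u + s1 = 13
  v + s2 = 7
  u + 3v + s3 = 13
  u, v, s1, s2, s3 ≥ 0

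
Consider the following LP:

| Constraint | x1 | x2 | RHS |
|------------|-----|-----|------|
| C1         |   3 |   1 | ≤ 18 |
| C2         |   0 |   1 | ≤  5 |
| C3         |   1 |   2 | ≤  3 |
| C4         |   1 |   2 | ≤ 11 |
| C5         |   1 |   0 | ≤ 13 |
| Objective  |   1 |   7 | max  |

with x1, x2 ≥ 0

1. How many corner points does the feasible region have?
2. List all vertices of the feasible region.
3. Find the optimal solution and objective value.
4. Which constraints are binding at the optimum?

1. 3
2. (0, 0), (3, 0), (0, 1.5)
3. x1 = 0, x2 = 1.5, z = 10.5
4. C3, x1 ≥ 0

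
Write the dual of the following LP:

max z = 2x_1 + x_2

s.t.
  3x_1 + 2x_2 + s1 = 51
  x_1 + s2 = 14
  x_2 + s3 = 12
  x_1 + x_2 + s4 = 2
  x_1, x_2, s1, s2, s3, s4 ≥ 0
Minimize: z = 51y1 + 14y2 + 12y3 + 2y4

Subject to:
  C1: -3y1 - y2 - y4 ≤ -2
  C2: -2y1 - y3 - y4 ≤ -1
  y1, y2, y3, y4 ≥ 0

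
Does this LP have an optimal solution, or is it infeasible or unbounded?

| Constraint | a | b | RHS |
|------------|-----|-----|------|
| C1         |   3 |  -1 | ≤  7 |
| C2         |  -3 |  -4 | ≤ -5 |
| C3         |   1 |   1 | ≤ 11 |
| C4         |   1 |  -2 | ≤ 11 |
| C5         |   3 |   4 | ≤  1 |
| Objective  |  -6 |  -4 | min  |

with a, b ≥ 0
C5 requires 3a + 4b ≤ 1, while C2 (-3a - 4b ≤ -5) is equivalent to 3a + 4b ≥ 5. Together they would need 5 ≤ 3a + 4b ≤ 1, which is impossible since 5 > 1. No point satisfies all constraints.

Infeasible: no point satisfies all constraints simultaneously.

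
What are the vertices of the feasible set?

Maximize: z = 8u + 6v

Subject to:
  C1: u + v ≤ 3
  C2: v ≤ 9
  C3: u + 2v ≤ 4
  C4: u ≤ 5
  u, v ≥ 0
Each vertex is the intersection of two constraint boundaries that also satisfies all remaining constraints:
  u = 0 and v = 0 → (0, 0)
  u + v = 3 and v = 0 → (3, 0)
  u + v = 3 and u + 2v = 4 → (2, 1)
  u + 2v = 4 and u = 0 → (0, 2)

Vertices: (0, 0), (3, 0), (2, 1), (0, 2)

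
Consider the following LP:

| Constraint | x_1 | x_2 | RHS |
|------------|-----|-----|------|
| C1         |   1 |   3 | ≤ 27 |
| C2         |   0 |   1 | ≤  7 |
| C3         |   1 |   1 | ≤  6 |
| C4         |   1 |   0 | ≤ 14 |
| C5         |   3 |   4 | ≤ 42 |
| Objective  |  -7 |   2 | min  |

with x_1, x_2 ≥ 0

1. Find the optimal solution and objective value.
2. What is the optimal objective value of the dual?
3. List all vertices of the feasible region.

1. x_1 = 6, x_2 = 0, z = -42
2. -42 (by strong duality, equal to the primal optimum)
3. (0, 0), (6, 0), (0, 6)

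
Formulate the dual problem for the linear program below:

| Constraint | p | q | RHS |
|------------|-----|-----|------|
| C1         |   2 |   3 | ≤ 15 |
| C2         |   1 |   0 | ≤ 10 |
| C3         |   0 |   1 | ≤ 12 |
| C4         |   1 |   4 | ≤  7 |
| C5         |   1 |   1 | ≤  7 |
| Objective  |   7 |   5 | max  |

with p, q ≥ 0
Minimize: z = 15y1 + 10y2 + 12y3 + 7y4 + 7y5

Subject to:
  C1: -2y1 - y2 - y4 - y5 ≤ -7
  C2: -3y1 - y3 - 4y4 - y5 ≤ -5
  y1, y2, y3, y4, y5 ≥ 0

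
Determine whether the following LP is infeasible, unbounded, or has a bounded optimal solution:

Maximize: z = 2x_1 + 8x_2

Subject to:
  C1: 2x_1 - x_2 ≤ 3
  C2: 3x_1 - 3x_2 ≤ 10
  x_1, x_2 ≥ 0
Feasible point: (0, 0) satisfies every constraint, so the LP is feasible.
Direction d = (0, 1): for each constraint row a, a·d ≤ 0 —
  (2)(0) + (-1)(1) = -1 ≤ 0
  (3)(0) + (-3)(1) = -3 ≤ 0
and d ≥ 0, so (0, 0) + t·d stays feasible for every t ≥ 0. Along this ray z = 2x_1 + 8x_2 changes by 8 per unit t, so z → +∞.

The LP is unbounded; z can be made arbitrarily large.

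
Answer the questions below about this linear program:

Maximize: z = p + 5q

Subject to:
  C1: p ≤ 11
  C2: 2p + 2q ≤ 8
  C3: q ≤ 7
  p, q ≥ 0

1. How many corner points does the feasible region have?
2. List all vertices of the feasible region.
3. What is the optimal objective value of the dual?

1. 3
2. (0, 0), (4, 0), (0, 4)
3. 20 (by strong duality, equal to the primal optimum)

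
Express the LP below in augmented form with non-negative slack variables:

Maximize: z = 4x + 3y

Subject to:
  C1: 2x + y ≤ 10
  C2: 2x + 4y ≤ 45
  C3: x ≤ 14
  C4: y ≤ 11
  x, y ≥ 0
max z = 4x + 3y

s.t.
  2x + y + s1 = 10
  2x + 4y + s2 = 45
  x + s3 = 14
  y + s4 = 11
  x, y, s1, s2, s3, s4 ≥ 0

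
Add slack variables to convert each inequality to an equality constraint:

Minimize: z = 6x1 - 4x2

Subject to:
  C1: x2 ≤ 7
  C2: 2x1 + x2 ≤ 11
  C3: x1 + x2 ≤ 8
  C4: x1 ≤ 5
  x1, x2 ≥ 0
min z = 6x1 - 4x2

s.t.
  x2 + s1 = 7
  2x1 + x2 + s2 = 11
  x1 + x2 + s3 = 8
  x1 + s4 = 5
  x1, x2, s1, s2, s3, s4 ≥ 0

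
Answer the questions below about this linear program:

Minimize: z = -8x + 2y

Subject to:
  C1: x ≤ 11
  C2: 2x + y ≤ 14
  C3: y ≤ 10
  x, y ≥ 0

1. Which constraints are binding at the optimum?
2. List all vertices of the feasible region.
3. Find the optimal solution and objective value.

1. C2, y ≥ 0
2. (0, 0), (7, 0), (2, 10), (0, 10)
3. x = 7, y = 0, z = -56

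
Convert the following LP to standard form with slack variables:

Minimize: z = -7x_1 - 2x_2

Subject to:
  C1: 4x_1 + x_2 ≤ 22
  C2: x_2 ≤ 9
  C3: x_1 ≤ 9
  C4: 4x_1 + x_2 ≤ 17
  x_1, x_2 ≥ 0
min z = -7x_1 - 2x_2

s.t.
  4x_1 + x_2 + s1 = 22
  x_2 + s2 = 9
  x_1 + s3 = 9
  4x_1 + x_2 + s4 = 17
  x_1, x_2, s1, s2, s3, s4 ≥ 0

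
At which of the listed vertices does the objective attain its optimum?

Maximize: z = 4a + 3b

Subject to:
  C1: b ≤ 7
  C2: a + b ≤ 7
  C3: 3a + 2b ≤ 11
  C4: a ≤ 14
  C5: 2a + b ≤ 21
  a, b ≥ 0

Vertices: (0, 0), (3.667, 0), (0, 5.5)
(0, 5.5) with z = 16.5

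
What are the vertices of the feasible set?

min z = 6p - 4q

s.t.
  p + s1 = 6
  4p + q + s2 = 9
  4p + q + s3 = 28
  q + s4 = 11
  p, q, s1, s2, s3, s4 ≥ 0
Each vertex is the intersection of two constraint boundaries that also satisfies all remaining constraints:
  p = 0 and q = 0 → (0, 0)
  4p + q = 9 and q = 0 → (2.25, 0)
  4p + q = 9 and p = 0 → (0, 9)

Vertices: (0, 0), (2.25, 0), (0, 9)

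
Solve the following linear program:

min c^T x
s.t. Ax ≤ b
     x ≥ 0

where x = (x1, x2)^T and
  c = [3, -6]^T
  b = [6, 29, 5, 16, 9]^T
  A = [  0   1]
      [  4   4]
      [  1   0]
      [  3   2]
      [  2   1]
x1 = 0, x2 = 6, z = -36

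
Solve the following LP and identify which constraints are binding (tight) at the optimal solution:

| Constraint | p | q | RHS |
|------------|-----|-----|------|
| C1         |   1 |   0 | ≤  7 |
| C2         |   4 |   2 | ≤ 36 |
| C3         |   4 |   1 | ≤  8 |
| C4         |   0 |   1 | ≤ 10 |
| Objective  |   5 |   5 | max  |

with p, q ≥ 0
Optimal: p = 0, q = 8
Binding: C3, p ≥ 0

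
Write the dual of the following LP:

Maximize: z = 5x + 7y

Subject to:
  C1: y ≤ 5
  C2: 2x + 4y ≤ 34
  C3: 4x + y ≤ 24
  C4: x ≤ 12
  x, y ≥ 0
Minimize: z = 5y1 + 34y2 + 24y3 + 12y4

Subject to:
  C1: -2y2 - 4y3 - y4 ≤ -5
  C2: -y1 - 4y2 - y3 ≤ -7
  y1, y2, y3, y4 ≥ 0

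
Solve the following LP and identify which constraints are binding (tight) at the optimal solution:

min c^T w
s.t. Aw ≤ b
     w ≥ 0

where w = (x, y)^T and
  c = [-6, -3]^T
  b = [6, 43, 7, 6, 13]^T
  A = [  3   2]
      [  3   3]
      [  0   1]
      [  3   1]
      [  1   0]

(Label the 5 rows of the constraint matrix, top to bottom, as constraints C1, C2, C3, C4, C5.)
Optimal: x = 2, y = 0
Binding: C1, C4, y ≥ 0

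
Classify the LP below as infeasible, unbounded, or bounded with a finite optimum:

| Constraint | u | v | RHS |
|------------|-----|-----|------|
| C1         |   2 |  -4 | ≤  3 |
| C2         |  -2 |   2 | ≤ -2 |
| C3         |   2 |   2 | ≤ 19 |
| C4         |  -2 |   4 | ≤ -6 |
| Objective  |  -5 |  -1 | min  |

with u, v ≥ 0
C1 requires 2u - 4v ≤ 3, while C4 (-2u + 4v ≤ -6) is equivalent to 2u - 4v ≥ 6. Together they would need 6 ≤ 2u - 4v ≤ 3, which is impossible since 6 > 3. No point satisfies all constraints.

Infeasible — the constraint set is empty.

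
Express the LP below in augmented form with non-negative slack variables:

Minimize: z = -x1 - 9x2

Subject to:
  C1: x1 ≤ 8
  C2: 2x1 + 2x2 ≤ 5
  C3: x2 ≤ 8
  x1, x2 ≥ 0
min z = -x1 - 9x2

s.t.
  x1 + s1 = 8
  2x1 + 2x2 + s2 = 5
  x2 + s3 = 8
  x1, x2, s1, s2, s3 ≥ 0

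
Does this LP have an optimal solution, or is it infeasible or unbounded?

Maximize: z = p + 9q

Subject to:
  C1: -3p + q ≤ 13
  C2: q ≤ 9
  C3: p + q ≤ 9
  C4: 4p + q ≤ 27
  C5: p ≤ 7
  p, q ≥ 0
The point (0, 9) satisfies every constraint, so the LP is feasible; the constraints give p ≤ 7 and q ≤ 9, which with p, q ≥ 0 keep the feasible region inside a bounded box. A feasible, bounded LP attains a finite optimum at a vertex.

Evaluating z = p + 9q at each vertex:
  (0, 0): z = 0
  (6.75, 0): z = 6.75
  (6, 3): z = 33
  (0, 9): z = 81

Feasible with finite optimum z* = 81 at (0, 9).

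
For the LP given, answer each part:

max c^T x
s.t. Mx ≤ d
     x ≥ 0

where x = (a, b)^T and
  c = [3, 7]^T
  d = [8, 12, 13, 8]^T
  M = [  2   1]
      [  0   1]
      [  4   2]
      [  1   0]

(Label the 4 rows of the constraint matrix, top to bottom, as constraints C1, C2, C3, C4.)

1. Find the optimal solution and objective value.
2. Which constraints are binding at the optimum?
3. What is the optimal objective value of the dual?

1. a = 0, b = 6.5, z = 45.5
2. C3, a ≥ 0
3. 45.5 (by strong duality, equal to the primal optimum)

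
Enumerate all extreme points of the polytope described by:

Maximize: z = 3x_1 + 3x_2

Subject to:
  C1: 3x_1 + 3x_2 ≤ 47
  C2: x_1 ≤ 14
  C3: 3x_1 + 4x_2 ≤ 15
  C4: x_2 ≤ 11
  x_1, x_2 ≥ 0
Each vertex is the intersection of two constraint boundaries that also satisfies all remaining constraints:
  x_1 = 0 and x_2 = 0 → (0, 0)
  3x_1 + 4x_2 = 15 and x_2 = 0 → (5, 0)
  3x_1 + 4x_2 = 15 and x_1 = 0 → (0, 3.75)

Vertices: (0, 0), (5, 0), (0, 3.75)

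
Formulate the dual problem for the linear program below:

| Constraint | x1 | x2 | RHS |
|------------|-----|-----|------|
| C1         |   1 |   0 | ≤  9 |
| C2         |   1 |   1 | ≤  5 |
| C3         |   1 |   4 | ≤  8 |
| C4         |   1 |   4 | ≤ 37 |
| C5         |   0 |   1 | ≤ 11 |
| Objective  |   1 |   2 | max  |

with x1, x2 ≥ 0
Minimize: z = 9y1 + 5y2 + 8y3 + 37y4 + 11y5

Subject to:
  C1: -y1 - y2 - y3 - y4 ≤ -1
  C2: -y2 - 4y3 - 4y4 - y5 ≤ -2
  y1, y2, y3, y4, y5 ≥ 0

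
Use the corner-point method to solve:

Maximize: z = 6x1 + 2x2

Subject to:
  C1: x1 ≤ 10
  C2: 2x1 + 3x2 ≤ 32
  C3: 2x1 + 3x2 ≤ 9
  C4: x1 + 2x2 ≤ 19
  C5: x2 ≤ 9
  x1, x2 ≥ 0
x1 = 4.5, x2 = 0, z = 27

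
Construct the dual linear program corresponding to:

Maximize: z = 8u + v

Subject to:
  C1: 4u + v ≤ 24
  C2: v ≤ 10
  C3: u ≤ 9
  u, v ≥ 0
Minimize: z = 24y1 + 10y2 + 9y3

Subject to:
  C1: -4y1 - y3 ≤ -8
  C2: -y1 - y2 ≤ -1
  y1, y2, y3 ≥ 0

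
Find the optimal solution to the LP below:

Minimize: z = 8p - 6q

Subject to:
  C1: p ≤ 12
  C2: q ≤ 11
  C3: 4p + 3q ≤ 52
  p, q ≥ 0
p = 0, q = 11, z = -66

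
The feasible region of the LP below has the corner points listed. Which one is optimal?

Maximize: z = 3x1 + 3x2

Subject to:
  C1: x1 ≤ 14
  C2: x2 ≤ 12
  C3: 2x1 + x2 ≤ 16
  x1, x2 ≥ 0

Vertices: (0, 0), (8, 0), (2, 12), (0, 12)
Evaluating z = 3x1 + 3x2 at each vertex:
  (0, 0): z = 0
  (8, 0): z = 24
  (2, 12): z = 42
  (0, 12): z = 36

The largest value is z = 42, attained at (2, 12).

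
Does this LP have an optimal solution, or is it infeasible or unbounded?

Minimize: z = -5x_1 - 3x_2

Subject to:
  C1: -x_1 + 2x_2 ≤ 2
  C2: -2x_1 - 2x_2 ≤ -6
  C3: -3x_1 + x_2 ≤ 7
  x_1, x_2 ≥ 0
Feasible point: (2, 1) satisfies every constraint, so the LP is feasible.
Direction d = (1, 0): for each constraint row a, a·d ≤ 0 —
  (-1)(1) + (2)(0) = -1 ≤ 0
  (-2)(1) + (-2)(0) = -2 ≤ 0
  (-3)(1) + (1)(0) = -3 ≤ 0
and d ≥ 0, so (2, 1) + t·d stays feasible for every t ≥ 0. Along this ray z = -5x_1 - 3x_2 changes by -5 per unit t, so z → −∞.

The LP is unbounded; z can be made arbitrarily small.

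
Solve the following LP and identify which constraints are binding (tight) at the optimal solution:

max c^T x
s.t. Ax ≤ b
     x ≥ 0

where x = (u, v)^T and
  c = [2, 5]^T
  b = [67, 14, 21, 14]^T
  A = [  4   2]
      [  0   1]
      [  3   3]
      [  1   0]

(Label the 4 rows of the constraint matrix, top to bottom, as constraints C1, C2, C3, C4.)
Optimal: u = 0, v = 7
Slack at optimum:
  C1: slack = 53
  C2: slack = 7
  C3: slack = 0 (binding)
  C4: slack = 14
  u ≥ 0: u = 0 (binding)
  v ≥ 0: v = 7
Binding constraints: C3, u ≥ 0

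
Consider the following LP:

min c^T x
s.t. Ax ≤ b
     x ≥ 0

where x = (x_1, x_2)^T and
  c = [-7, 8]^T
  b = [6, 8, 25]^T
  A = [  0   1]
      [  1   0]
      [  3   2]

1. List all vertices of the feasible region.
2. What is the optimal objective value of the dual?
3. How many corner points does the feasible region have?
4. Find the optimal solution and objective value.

1. (0, 0), (8, 0), (8, 0.5), (4.333, 6), (0, 6)
2. -56 (by strong duality, equal to the primal optimum)
3. 5
4. x_1 = 8, x_2 = 0, z = -56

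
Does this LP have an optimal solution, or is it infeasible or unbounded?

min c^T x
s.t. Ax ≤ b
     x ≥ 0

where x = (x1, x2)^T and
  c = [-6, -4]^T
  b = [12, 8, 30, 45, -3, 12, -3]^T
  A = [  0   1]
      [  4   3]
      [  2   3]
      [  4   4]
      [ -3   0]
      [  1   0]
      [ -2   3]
The point (2, 0) satisfies every constraint, so the LP is feasible; the constraints give x1 ≤ 12 and x2 ≤ 12, which with x1, x2 ≥ 0 keep the feasible region inside a bounded box. A feasible, bounded LP attains a finite optimum at a vertex.

Evaluating z = -6x1 - 4x2 at each vertex:
  (1.5, 0): z = -9
  (2, 0): z = -12
  (1.833, 0.2222): z = -11.89

Feasible with finite optimum z* = -12 at (2, 0).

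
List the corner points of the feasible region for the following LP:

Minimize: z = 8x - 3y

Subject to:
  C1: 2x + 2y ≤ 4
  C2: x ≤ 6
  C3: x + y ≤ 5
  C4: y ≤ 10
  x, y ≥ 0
Each vertex is the intersection of two constraint boundaries that also satisfies all remaining constraints:
  x = 0 and y = 0 → (0, 0)
  2x + 2y = 4 and y = 0 → (2, 0)
  2x + 2y = 4 and x = 0 → (0, 2)

Vertices: (0, 0), (2, 0), (0, 2)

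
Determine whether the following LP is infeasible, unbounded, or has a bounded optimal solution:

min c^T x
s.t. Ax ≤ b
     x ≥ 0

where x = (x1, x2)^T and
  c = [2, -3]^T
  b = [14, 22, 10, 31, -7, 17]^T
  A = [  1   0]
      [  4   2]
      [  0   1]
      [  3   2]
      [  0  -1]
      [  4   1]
The point (0, 10) satisfies every constraint, so the LP is feasible; the constraints give x1 ≤ 14 and x2 ≤ 10, which with x1, x2 ≥ 0 keep the feasible region inside a bounded box. A feasible, bounded LP attains a finite optimum at a vertex.

Evaluating z = 2x1 - 3x2 at each vertex:
  (0, 7): z = -21
  (2, 7): z = -17
  (0.5, 10): z = -29
  (0, 10): z = -30

The LP has an optimal solution: (0, 10) with z = -30.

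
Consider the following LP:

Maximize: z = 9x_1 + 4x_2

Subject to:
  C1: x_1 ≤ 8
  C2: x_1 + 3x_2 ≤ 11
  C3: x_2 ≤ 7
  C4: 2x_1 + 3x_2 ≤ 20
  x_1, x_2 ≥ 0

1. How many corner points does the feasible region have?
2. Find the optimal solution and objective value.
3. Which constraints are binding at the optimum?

1. 4
2. x_1 = 8, x_2 = 1, z = 76
3. C1, C2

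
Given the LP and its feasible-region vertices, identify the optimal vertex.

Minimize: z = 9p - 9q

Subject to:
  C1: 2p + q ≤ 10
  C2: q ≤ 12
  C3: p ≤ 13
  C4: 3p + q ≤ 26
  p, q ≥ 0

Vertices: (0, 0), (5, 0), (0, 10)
Evaluating z = 9p - 9q at each vertex:
  (0, 0): z = 0
  (5, 0): z = 45
  (0, 10): z = -90

The smallest value is z = -90, attained at (0, 10).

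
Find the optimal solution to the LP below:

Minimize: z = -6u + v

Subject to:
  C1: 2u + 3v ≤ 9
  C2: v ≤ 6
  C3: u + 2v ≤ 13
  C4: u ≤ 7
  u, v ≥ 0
u = 4.5, v = 0, z = -27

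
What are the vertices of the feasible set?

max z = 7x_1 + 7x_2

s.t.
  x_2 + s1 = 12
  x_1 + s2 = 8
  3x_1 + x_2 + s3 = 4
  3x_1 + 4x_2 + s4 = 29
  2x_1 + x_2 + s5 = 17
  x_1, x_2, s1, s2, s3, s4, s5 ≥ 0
Each vertex is the intersection of two constraint boundaries that also satisfies all remaining constraints:
  x_1 = 0 and x_2 = 0 → (0, 0)
  3x_1 + x_2 = 4 and x_2 = 0 → (1.333, 0)
  3x_1 + x_2 = 4 and x_1 = 0 → (0, 4)

Vertices: (0, 0), (1.333, 0), (0, 4)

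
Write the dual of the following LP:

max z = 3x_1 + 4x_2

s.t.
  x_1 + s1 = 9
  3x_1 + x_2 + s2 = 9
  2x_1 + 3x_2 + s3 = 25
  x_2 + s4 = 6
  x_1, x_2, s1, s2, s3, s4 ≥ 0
Minimize: z = 9y1 + 9y2 + 25y3 + 6y4

Subject to:
  C1: -y1 - 3y2 - 2y3 ≤ -3
  C2: -y2 - 3y3 - y4 ≤ -4
  y1, y2, y3, y4 ≥ 0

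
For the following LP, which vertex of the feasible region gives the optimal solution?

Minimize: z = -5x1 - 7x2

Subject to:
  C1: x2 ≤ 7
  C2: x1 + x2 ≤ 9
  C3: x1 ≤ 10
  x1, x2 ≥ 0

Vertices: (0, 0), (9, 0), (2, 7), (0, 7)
(2, 7) with z = -59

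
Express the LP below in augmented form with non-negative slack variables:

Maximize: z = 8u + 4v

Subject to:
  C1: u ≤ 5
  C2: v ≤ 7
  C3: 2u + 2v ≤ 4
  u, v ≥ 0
max z = 8u + 4v

s.t.
  u + s1 = 5
  v + s2 = 7
  2u + 2v + s3 = 4
  u, v, s1, s2, s3 ≥ 0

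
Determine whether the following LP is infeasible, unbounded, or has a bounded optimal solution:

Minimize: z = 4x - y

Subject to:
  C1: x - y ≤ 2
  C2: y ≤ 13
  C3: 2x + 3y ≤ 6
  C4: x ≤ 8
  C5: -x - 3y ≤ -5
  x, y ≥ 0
The point (0, 2) satisfies every constraint, so the LP is feasible; the constraints give x ≤ 8 and y ≤ 13, which with x, y ≥ 0 keep the feasible region inside a bounded box. A feasible, bounded LP attains a finite optimum at a vertex.

Evaluating z = 4x - y at each vertex:
  (1, 1.333): z = 2.667
  (0, 2): z = -2
  (0, 1.667): z = -1.667

The LP has an optimal solution: (0, 2) with z = -2.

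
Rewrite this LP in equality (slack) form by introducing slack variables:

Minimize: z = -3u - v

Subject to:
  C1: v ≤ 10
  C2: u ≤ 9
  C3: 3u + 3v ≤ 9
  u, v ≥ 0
min z = -3u - v

s.t.
  v + s1 = 10
  u + s2 = 9
  3u + 3v + s3 = 9
  u, v, s1, s2, s3 ≥ 0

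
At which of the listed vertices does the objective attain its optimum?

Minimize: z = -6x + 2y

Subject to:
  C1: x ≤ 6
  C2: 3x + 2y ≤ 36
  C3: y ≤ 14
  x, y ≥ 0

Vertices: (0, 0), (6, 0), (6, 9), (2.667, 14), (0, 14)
Evaluating z = -6x + 2y at each vertex:
  (0, 0): z = 0
  (6, 0): z = -36
  (6, 9): z = -18
  (2.667, 14): z = 12
  (0, 14): z = 28

The smallest value is z = -36, attained at (6, 0).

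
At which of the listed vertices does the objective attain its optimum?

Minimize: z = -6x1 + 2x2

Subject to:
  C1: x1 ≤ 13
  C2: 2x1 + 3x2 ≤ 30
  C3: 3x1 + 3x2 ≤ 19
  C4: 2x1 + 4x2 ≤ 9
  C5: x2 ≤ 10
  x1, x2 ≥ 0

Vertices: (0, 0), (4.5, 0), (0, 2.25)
(4.5, 0) with z = -27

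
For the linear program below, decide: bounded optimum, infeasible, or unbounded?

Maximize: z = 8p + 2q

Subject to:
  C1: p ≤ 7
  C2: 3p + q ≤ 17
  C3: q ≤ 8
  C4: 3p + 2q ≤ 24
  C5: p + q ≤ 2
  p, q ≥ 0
The point (2, 0) satisfies every constraint, so the LP is feasible; the constraints give p ≤ 7 and q ≤ 8, which with p, q ≥ 0 keep the feasible region inside a bounded box. A feasible, bounded LP attains a finite optimum at a vertex.

Evaluating z = 8p + 2q at each vertex:
  (0, 0): z = 0
  (2, 0): z = 16
  (0, 2): z = 4

Bounded optimum: z* = 16 at (2, 0).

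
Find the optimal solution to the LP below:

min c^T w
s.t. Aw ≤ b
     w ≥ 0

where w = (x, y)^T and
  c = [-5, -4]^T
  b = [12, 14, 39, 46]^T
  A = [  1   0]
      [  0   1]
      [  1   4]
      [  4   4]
Each vertex is the intersection of two constraint boundaries that also satisfies all remaining constraints:
  x = 0 and y = 0 → (0, 0)
  4x + 4y = 46 and y = 0 → (11.5, 0)
  x + 4y = 39 and 4x + 4y = 46 → (2.333, 9.167)
  x + 4y = 39 and x = 0 → (0, 9.75)

Evaluating z = -5x - 4y at each vertex:
  (0, 0): z = 0
  (11.5, 0): z = -57.5
  (2.333, 9.167): z = -48.33
  (0, 9.75): z = -39

The minimum is at (11.5, 0) with z = -57.5.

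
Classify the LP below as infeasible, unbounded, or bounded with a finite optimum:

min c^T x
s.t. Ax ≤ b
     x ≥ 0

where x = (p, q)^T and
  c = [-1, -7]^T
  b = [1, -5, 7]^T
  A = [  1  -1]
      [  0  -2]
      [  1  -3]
Feasible point: (0, 3) satisfies every constraint, so the LP is feasible.
Direction d = (0, 1): for each constraint row a, a·d ≤ 0 —
  (1)(0) + (-1)(1) = -1 ≤ 0
  (0)(0) + (-2)(1) = -2 ≤ 0
  (1)(0) + (-3)(1) = -3 ≤ 0
and d ≥ 0, so (0, 3) + t·d stays feasible for every t ≥ 0. Along this ray z = -p - 7q changes by -7 per unit t, so z → −∞.

Unbounded — the objective can decrease without bound over the feasible region.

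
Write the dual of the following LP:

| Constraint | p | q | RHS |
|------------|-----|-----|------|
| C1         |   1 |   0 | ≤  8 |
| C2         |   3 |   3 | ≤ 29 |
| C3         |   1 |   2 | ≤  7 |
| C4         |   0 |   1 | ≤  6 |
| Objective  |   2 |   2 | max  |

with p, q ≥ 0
Minimize: z = 8y1 + 29y2 + 7y3 + 6y4

Subject to:
  C1: -y1 - 3y2 - y3 ≤ -2
  C2: -3y2 - 2y3 - y4 ≤ -2
  y1, y2, y3, y4 ≥ 0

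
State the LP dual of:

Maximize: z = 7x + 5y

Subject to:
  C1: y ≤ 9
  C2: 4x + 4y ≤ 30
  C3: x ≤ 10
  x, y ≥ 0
Minimize: z = 9y1 + 30y2 + 10y3

Subject to:
  C1: -4y2 - y3 ≤ -7
  C2: -y1 - 4y2 ≤ -5
  y1, y2, y3 ≥ 0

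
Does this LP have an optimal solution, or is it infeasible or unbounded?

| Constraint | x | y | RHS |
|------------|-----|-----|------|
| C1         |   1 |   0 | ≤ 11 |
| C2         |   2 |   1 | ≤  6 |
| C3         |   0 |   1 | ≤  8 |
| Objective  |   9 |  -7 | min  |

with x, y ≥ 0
The point (0, 6) satisfies every constraint, so the LP is feasible; the constraints give x ≤ 11 and y ≤ 8, which with x, y ≥ 0 keep the feasible region inside a bounded box. A feasible, bounded LP attains a finite optimum at a vertex.

Evaluating z = 9x - 7y at each vertex:
  (0, 0): z = 0
  (3, 0): z = 27
  (0, 6): z = -42

Bounded optimum: z* = -42 at (0, 6).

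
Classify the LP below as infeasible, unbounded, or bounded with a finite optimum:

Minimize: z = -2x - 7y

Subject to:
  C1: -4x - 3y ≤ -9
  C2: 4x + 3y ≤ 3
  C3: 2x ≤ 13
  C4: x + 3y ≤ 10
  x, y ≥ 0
C2 requires 4x + 3y ≤ 3, while C1 (-4x - 3y ≤ -9) is equivalent to 4x + 3y ≥ 9. Together they would need 9 ≤ 4x + 3y ≤ 3, which is impossible since 9 > 3. No point satisfies all constraints.

Infeasible: no point satisfies all constraints simultaneously.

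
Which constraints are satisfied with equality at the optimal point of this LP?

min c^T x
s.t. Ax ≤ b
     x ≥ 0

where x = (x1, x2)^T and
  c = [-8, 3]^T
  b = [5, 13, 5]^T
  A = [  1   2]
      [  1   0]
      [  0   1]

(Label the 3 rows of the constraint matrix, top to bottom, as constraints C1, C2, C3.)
Optimal: x1 = 5, x2 = 0
Binding: C1, x2 ≥ 0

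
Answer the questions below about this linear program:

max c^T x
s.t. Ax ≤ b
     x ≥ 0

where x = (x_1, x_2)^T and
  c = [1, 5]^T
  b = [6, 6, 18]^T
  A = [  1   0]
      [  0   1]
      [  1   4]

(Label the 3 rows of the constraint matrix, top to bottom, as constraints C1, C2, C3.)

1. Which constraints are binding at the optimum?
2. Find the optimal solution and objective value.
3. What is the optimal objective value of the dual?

1. C3, x_1 ≥ 0
2. x_1 = 0, x_2 = 4.5, z = 22.5
3. 22.5 (by strong duality, equal to the primal optimum)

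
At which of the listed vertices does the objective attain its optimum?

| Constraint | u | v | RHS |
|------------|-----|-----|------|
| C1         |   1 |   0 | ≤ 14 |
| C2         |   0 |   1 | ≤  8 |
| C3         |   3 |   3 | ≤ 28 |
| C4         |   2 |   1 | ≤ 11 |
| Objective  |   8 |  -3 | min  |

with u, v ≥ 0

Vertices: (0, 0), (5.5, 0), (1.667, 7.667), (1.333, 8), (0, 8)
(0, 8) with z = -24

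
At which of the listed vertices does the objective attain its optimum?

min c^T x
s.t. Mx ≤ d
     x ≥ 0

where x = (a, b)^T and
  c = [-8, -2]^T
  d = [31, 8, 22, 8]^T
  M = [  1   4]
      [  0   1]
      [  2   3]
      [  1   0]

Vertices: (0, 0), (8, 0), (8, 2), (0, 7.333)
Evaluating z = -8a - 2b at each vertex:
  (0, 0): z = 0
  (8, 0): z = -64
  (8, 2): z = -68
  (0, 7.333): z = -14.67

The smallest value is z = -68, attained at (8, 2).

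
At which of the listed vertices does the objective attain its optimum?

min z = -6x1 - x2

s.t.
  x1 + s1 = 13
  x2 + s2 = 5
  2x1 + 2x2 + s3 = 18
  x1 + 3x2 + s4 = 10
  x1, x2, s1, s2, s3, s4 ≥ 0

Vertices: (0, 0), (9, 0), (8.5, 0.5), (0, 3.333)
(9, 0) with z = -54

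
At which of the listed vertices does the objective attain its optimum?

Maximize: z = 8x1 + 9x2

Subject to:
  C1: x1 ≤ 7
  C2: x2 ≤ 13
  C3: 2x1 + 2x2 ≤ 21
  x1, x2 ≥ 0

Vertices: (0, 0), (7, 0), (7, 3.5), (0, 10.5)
(0, 10.5) with z = 94.5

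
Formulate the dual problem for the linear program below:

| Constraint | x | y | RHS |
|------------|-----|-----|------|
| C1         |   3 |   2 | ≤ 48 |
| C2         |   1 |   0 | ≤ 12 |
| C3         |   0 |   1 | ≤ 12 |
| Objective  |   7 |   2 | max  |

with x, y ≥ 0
Minimize: z = 48y1 + 12y2 + 12y3

Subject to:
  C1: -3y1 - y2 ≤ -7
  C2: -2y1 - y3 ≤ -2
  y1, y2, y3 ≥ 0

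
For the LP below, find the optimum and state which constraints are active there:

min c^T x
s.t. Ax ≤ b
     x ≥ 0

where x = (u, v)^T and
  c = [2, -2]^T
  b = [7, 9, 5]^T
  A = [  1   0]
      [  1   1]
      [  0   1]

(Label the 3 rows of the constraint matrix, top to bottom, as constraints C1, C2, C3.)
Optimal: u = 0, v = 5
Binding: C3, u ≥ 0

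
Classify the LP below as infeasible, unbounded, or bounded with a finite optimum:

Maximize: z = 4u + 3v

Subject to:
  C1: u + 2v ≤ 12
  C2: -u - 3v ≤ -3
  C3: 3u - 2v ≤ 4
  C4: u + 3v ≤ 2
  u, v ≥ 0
C4 requires u + 3v ≤ 2, while C2 (-u - 3v ≤ -3) is equivalent to u + 3v ≥ 3. Together they would need 3 ≤ u + 3v ≤ 2, which is impossible since 3 > 2. No point satisfies all constraints.

Infeasible: no point satisfies all constraints simultaneously.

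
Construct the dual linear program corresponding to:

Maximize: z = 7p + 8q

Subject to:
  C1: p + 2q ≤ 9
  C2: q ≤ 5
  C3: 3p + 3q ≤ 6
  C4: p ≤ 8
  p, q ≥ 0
Minimize: z = 9y1 + 5y2 + 6y3 + 8y4

Subject to:
  C1: -y1 - 3y3 - y4 ≤ -7
  C2: -2y1 - y2 - 3y3 ≤ -8
  y1, y2, y3, y4 ≥ 0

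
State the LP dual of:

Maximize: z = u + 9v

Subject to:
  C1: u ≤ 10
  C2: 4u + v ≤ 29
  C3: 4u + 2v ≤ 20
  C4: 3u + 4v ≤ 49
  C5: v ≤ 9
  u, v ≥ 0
Minimize: z = 10y1 + 29y2 + 20y3 + 49y4 + 9y5

Subject to:
  C1: -y1 - 4y2 - 4y3 - 3y4 ≤ -1
  C2: -y2 - 2y3 - 4y4 - y5 ≤ -9
  y1, y2, y3, y4, y5 ≥ 0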